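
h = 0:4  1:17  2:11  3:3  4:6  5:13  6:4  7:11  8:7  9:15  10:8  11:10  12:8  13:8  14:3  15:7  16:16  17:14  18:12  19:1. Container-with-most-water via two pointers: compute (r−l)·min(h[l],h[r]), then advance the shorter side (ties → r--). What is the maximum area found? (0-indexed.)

l=0 r=19: min(4,1)*19=19 best=19 *, r--
l=0 r=18: min(4,12)*18=72 best=72 *, l++
l=1 r=18: min(17,12)*17=204 best=204 *, r--
l=1 r=17: min(17,14)*16=224 best=224 *, r--
l=1 r=16: min(17,16)*15=240 best=240 *, r--
l=1 r=15: min(17,7)*14=98 best=240, r--
l=1 r=14: min(17,3)*13=39 best=240, r--
l=1 r=13: min(17,8)*12=96 best=240, r--
l=1 r=12: min(17,8)*11=88 best=240, r--
l=1 r=11: min(17,10)*10=100 best=240, r--
l=1 r=10: min(17,8)*9=72 best=240, r--
l=1 r=9: min(17,15)*8=120 best=240, r--
l=1 r=8: min(17,7)*7=49 best=240, r--
l=1 r=7: min(17,11)*6=66 best=240, r--
l=1 r=6: min(17,4)*5=20 best=240, r--
l=1 r=5: min(17,13)*4=52 best=240, r--
l=1 r=4: min(17,6)*3=18 best=240, r--
l=1 r=3: min(17,3)*2=6 best=240, r--
l=1 r=2: min(17,11)*1=11 best=240, r--

max area = 240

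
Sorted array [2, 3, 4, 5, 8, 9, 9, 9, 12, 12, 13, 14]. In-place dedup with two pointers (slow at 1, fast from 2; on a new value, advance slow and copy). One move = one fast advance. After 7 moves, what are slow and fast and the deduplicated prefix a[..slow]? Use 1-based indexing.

(s=1,f=2) a[fast]=3≠a[slow]=2 write a[2]=3 → slow++,fast++
(s=2,f=3) a[fast]=4≠a[slow]=3 write a[3]=4 → slow++,fast++
(s=3,f=4) a[fast]=5≠a[slow]=4 write a[4]=5 → slow++,fast++
(s=4,f=5) a[fast]=8≠a[slow]=5 write a[5]=8 → slow++,fast++
(s=5,f=6) a[fast]=9≠a[slow]=8 write a[6]=9 → slow++,fast++
(s=6,f=7) a[fast]=9=a[slow] dup → fast++
(s=6,f=8) a[fast]=9=a[slow] dup → fast++

slow=6, fast=9, prefix=[2, 3, 4, 5, 8, 9]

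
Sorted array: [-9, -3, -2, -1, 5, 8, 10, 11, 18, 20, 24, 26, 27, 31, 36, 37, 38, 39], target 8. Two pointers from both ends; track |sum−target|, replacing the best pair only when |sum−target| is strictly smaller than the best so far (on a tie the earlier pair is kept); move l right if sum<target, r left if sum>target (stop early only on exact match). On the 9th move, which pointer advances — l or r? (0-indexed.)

r

[0,17] -9+39=30 d=22 * → r--
[0,16] -9+38=29 d=21 * → r--
[0,15] -9+37=28 d=20 * → r--
[0,14] -9+36=27 d=19 * → r--
[0,13] -9+31=22 d=14 * → r--
[0,12] -9+27=18 d=10 * → r--
[0,11] -9+26=17 d=9 * → r--
[0,10] -9+24=15 d=7 * → r--
[0,9] -9+20=11 d=3 * → r--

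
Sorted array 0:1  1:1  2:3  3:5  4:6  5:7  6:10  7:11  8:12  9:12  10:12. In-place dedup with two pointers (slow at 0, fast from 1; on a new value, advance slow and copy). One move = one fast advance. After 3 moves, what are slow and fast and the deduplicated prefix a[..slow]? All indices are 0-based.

slow=2, fast=4, prefix=[1, 3, 5]

(s=0,f=1) a[fast]=1=a[slow] dup → fast++
(s=0,f=2) a[fast]=3≠a[slow]=1 write a[1]=3 → slow++,fast++
(s=1,f=3) a[fast]=5≠a[slow]=3 write a[2]=5 → slow++,fast++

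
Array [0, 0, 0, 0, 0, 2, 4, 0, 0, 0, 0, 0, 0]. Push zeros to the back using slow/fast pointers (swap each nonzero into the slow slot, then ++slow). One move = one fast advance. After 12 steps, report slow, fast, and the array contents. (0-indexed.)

(s=0,f=0) a[fast]=0 → fast++
(s=0,f=1) a[fast]=0 → fast++
(s=0,f=2) a[fast]=0 → fast++
(s=0,f=3) a[fast]=0 → fast++
(s=0,f=4) a[fast]=0 → fast++
(s=0,f=5) a[fast]=2≠0 swap→a[0]=2 → slow++,fast++
(s=1,f=6) a[fast]=4≠0 swap→a[1]=4 → slow++,fast++
(s=2,f=7) a[fast]=0 → fast++
(s=2,f=8) a[fast]=0 → fast++
(s=2,f=9) a[fast]=0 → fast++
(s=2,f=10) a[fast]=0 → fast++
(s=2,f=11) a[fast]=0 → fast++

slow=2, fast=12, a=[2, 4, 0, 0, 0, 0, 0, 0, 0, 0, 0, 0, 0]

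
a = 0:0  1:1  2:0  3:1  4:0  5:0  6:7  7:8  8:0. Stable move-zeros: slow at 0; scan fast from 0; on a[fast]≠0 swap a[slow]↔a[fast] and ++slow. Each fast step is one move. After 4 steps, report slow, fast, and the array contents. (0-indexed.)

slow=0 fast=0: a[fast]=0, fast++
slow=0 fast=1: a[fast]=1≠0 swap→a[0]=1, slow++,fast++
slow=1 fast=2: a[fast]=0, fast++
slow=1 fast=3: a[fast]=1≠0 swap→a[1]=1, slow++,fast++

slow=2, fast=4, a=[1, 1, 0, 0, 0, 0, 7, 8, 0]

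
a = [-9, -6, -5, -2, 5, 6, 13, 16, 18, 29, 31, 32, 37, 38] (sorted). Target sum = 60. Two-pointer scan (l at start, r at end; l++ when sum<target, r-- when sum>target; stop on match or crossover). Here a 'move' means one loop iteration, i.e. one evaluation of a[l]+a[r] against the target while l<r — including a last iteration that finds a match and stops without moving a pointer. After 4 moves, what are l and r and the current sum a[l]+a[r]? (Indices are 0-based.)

l=4, r=13, sum=43

[0,13] -9+38=29 <60 → l++
[1,13] -6+38=32 <60 → l++
[2,13] -5+38=33 <60 → l++
[3,13] -2+38=36 <60 → l++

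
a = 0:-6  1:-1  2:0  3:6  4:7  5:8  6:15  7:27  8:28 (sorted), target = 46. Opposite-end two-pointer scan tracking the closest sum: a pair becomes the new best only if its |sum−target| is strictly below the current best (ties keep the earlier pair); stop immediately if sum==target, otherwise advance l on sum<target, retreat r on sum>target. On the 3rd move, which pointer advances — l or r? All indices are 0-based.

[0,8] -6+28=22 d=24 * → l++
[1,8] -1+28=27 d=19 * → l++
[2,8] 0+28=28 d=18 * → l++

l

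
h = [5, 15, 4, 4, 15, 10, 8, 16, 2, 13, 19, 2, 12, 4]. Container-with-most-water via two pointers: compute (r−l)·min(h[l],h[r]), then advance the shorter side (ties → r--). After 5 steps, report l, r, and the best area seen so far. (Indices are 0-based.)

l=0 r=13: min(5,4)*13=52 best=52 *, r--
l=0 r=12: min(5,12)*12=60 best=60 *, l++
l=1 r=12: min(15,12)*11=132 best=132 *, r--
l=1 r=11: min(15,2)*10=20 best=132, r--
l=1 r=10: min(15,19)*9=135 best=135 *, l++

l=2, r=10, best area=135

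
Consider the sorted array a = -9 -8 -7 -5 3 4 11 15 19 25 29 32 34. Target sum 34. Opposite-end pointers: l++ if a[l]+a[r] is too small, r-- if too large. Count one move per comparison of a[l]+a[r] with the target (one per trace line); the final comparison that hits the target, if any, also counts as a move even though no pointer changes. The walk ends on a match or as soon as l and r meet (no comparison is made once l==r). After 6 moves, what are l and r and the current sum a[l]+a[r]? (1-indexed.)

l=5, r=11, sum=32

l=1 r=13: -9+34=25 <34, l++
l=2 r=13: -8+34=26 <34, l++
l=3 r=13: -7+34=27 <34, l++
l=4 r=13: -5+34=29 <34, l++
l=5 r=13: 3+34=37 >34, r--
l=5 r=12: 3+32=35 >34, r--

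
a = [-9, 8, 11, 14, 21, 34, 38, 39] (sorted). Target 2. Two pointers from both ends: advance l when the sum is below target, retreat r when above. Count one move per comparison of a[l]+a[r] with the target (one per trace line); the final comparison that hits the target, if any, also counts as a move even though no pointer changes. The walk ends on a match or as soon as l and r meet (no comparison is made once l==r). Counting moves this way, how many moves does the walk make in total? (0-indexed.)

l=0 r=7: -9+39=30 >2, r--
l=0 r=6: -9+38=29 >2, r--
l=0 r=5: -9+34=25 >2, r--
l=0 r=4: -9+21=12 >2, r--
l=0 r=3: -9+14=5 >2, r--
l=0 r=2: -9+11=2, found

6 moves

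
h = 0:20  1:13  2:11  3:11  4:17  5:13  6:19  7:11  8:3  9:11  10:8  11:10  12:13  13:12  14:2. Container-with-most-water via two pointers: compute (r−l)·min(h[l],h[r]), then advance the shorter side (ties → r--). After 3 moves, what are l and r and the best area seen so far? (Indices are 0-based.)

l=0, r=11, best area=156

[0,14] min(20,2)*14=28 best=28 * → r--
[0,13] min(20,12)*13=156 best=156 * → r--
[0,12] min(20,13)*12=156 best=156 → r--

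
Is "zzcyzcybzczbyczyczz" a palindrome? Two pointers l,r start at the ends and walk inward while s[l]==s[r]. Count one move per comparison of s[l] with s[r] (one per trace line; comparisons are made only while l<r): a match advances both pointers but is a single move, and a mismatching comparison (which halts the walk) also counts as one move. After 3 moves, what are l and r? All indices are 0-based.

l=0 r=18: 'z'=='z', l++,r--
l=1 r=17: 'z'=='z', l++,r--
l=2 r=16: 'c'=='c', l++,r--

l=3, r=15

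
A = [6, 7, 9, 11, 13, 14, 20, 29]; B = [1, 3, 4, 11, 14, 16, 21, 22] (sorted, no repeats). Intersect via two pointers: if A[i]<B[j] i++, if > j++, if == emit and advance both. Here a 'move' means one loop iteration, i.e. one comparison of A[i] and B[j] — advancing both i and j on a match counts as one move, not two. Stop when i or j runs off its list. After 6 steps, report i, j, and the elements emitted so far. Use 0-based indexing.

[i=0,j=0] 6>1 → j++
[i=0,j=1] 6>3 → j++
[i=0,j=2] 6>4 → j++
[i=0,j=3] 6<11 → i++
[i=1,j=3] 7<11 → i++
[i=2,j=3] 9<11 → i++

i=3, j=3, emitted=[]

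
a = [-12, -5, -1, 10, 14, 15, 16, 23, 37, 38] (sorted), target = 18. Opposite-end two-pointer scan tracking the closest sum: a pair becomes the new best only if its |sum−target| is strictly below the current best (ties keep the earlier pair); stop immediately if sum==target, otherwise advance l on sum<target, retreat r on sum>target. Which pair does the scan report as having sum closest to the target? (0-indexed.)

pair (-5, 23) with sum 18 (|Δ|=0)

l=0 r=9: -12+38=26 d=8 *, r--
l=0 r=8: -12+37=25 d=7 *, r--
l=0 r=7: -12+23=11 d=7, l++
l=1 r=7: -5+23=18 d=0 *, stop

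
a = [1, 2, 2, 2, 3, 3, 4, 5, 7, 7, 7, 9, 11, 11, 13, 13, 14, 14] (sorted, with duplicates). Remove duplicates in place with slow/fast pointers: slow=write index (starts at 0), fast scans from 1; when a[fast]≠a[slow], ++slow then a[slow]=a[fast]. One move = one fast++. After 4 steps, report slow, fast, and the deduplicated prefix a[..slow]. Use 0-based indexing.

slow=2, fast=5, prefix=[1, 2, 3]

slow=0 fast=1: a[fast]=2≠a[slow]=1 write a[1]=2, slow++,fast++
slow=1 fast=2: a[fast]=2=a[slow] dup, fast++
slow=1 fast=3: a[fast]=2=a[slow] dup, fast++
slow=1 fast=4: a[fast]=3≠a[slow]=2 write a[2]=3, slow++,fast++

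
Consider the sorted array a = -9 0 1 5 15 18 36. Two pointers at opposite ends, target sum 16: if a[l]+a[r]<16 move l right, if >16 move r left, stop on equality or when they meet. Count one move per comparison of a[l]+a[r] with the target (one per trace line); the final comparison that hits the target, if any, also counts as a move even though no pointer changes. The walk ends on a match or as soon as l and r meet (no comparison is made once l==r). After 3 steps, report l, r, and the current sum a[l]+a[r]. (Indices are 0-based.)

l=1, r=4, sum=15

[0,6] -9+36=27 >16 → r--
[0,5] -9+18=9 <16 → l++
[1,5] 0+18=18 >16 → r--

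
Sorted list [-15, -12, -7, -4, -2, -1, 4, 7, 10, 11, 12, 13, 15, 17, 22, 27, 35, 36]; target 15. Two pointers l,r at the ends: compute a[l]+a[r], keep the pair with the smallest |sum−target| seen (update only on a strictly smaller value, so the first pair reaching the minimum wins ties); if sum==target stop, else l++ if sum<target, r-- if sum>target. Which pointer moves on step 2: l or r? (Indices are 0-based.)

r

l=0 r=17: -15+36=21 d=6 *, r--
l=0 r=16: -15+35=20 d=5 *, r--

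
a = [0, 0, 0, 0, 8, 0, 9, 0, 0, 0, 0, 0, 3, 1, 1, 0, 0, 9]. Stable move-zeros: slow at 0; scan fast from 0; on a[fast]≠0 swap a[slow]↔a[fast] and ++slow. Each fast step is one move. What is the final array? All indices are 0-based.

[8, 9, 3, 1, 1, 9, 0, 0, 0, 0, 0, 0, 0, 0, 0, 0, 0, 0]

(s=0,f=0) a[fast]=0 → fast++
(s=0,f=1) a[fast]=0 → fast++
(s=0,f=2) a[fast]=0 → fast++
(s=0,f=3) a[fast]=0 → fast++
(s=0,f=4) a[fast]=8≠0 swap→a[0]=8 → slow++,fast++
(s=1,f=5) a[fast]=0 → fast++
(s=1,f=6) a[fast]=9≠0 swap→a[1]=9 → slow++,fast++
(s=2,f=7) a[fast]=0 → fast++
(s=2,f=8) a[fast]=0 → fast++
(s=2,f=9) a[fast]=0 → fast++
(s=2,f=10) a[fast]=0 → fast++
(s=2,f=11) a[fast]=0 → fast++
(s=2,f=12) a[fast]=3≠0 swap→a[2]=3 → slow++,fast++
(s=3,f=13) a[fast]=1≠0 swap→a[3]=1 → slow++,fast++
(s=4,f=14) a[fast]=1≠0 swap→a[4]=1 → slow++,fast++
(s=5,f=15) a[fast]=0 → fast++
(s=5,f=16) a[fast]=0 → fast++
(s=5,f=17) a[fast]=9≠0 swap→a[5]=9 → slow++,fast++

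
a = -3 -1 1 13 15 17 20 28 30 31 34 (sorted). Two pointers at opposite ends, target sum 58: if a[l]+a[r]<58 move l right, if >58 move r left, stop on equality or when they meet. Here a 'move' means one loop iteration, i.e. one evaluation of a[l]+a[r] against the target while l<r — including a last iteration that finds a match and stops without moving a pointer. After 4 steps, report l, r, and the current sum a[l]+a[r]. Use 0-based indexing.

l=4, r=10, sum=49

[0,10] -3+34=31 <58 → l++
[1,10] -1+34=33 <58 → l++
[2,10] 1+34=35 <58 → l++
[3,10] 13+34=47 <58 → l++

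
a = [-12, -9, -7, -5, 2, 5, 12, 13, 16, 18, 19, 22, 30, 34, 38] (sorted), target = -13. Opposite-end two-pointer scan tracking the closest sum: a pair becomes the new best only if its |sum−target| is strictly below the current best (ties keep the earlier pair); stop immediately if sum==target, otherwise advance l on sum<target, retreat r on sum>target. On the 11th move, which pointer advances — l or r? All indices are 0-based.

l=0 r=14: -12+38=26 d=39 *, r--
l=0 r=13: -12+34=22 d=35 *, r--
l=0 r=12: -12+30=18 d=31 *, r--
l=0 r=11: -12+22=10 d=23 *, r--
l=0 r=10: -12+19=7 d=20 *, r--
l=0 r=9: -12+18=6 d=19 *, r--
l=0 r=8: -12+16=4 d=17 *, r--
l=0 r=7: -12+13=1 d=14 *, r--
l=0 r=6: -12+12=0 d=13 *, r--
l=0 r=5: -12+5=-7 d=6 *, r--
l=0 r=4: -12+2=-10 d=3 *, r--

r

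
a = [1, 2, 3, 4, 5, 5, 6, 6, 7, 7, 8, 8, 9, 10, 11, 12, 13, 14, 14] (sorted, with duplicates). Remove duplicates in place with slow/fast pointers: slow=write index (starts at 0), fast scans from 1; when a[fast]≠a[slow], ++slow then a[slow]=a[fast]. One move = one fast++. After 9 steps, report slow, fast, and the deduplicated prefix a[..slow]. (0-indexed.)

slow=6, fast=10, prefix=[1, 2, 3, 4, 5, 6, 7]

slow=0 fast=1: a[fast]=2≠a[slow]=1 write a[1]=2, slow++,fast++
slow=1 fast=2: a[fast]=3≠a[slow]=2 write a[2]=3, slow++,fast++
slow=2 fast=3: a[fast]=4≠a[slow]=3 write a[3]=4, slow++,fast++
slow=3 fast=4: a[fast]=5≠a[slow]=4 write a[4]=5, slow++,fast++
slow=4 fast=5: a[fast]=5=a[slow] dup, fast++
slow=4 fast=6: a[fast]=6≠a[slow]=5 write a[5]=6, slow++,fast++
slow=5 fast=7: a[fast]=6=a[slow] dup, fast++
slow=5 fast=8: a[fast]=7≠a[slow]=6 write a[6]=7, slow++,fast++
slow=6 fast=9: a[fast]=7=a[slow] dup, fast++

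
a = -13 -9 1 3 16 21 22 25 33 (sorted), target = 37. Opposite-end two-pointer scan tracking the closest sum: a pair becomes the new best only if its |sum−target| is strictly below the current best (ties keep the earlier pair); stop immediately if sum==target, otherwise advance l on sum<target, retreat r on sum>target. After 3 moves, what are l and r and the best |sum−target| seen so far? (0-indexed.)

[0,8] -13+33=20 d=17 * → l++
[1,8] -9+33=24 d=13 * → l++
[2,8] 1+33=34 d=3 * → l++

l=3, r=8, best |Δ|=3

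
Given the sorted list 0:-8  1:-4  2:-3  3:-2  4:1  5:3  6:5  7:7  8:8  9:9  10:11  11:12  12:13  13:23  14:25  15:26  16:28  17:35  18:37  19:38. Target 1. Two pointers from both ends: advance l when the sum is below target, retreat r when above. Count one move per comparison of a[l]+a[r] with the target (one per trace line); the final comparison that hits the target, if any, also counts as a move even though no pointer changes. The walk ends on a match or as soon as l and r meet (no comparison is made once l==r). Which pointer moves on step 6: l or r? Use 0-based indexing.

r

l=0 r=19: -8+38=30 >1, r--
l=0 r=18: -8+37=29 >1, r--
l=0 r=17: -8+35=27 >1, r--
l=0 r=16: -8+28=20 >1, r--
l=0 r=15: -8+26=18 >1, r--
l=0 r=14: -8+25=17 >1, r--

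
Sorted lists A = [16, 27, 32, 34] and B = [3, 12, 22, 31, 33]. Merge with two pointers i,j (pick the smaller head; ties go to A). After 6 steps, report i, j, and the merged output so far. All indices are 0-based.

i=0 j=0: A[i]=16>B[j]=3 take 3, j++
i=0 j=1: A[i]=16>B[j]=12 take 12, j++
i=0 j=2: A[i]=16<=B[j]=22 take 16, i++
i=1 j=2: A[i]=27>B[j]=22 take 22, j++
i=1 j=3: A[i]=27<=B[j]=31 take 27, i++
i=2 j=3: A[i]=32>B[j]=31 take 31, j++

i=2, j=4, merged so far=[3, 12, 16, 22, 27, 31]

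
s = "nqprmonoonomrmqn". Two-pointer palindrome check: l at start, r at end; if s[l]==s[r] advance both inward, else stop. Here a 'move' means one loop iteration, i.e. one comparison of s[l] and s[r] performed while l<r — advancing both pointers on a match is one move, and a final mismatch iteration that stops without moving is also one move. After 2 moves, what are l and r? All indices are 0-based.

l=0 r=15: 'n'=='n', l++,r--
l=1 r=14: 'q'=='q', l++,r--

l=2, r=13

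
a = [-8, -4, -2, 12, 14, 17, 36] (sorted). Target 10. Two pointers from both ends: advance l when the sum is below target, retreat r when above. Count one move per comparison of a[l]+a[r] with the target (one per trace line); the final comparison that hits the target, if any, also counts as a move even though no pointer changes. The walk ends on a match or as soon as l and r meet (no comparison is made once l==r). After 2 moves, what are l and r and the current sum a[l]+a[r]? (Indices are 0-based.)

l=0 r=6: -8+36=28 >10, r--
l=0 r=5: -8+17=9 <10, l++

l=1, r=5, sum=13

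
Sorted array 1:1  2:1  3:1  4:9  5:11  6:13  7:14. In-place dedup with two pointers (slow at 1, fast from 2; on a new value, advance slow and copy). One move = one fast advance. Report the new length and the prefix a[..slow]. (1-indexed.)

(s=1,f=2) a[fast]=1=a[slow] dup → fast++
(s=1,f=3) a[fast]=1=a[slow] dup → fast++
(s=1,f=4) a[fast]=9≠a[slow]=1 write a[2]=9 → slow++,fast++
(s=2,f=5) a[fast]=11≠a[slow]=9 write a[3]=11 → slow++,fast++
(s=3,f=6) a[fast]=13≠a[slow]=11 write a[4]=13 → slow++,fast++
(s=4,f=7) a[fast]=14≠a[slow]=13 write a[5]=14 → slow++,fast++

length 5; prefix = [1, 9, 11, 13, 14]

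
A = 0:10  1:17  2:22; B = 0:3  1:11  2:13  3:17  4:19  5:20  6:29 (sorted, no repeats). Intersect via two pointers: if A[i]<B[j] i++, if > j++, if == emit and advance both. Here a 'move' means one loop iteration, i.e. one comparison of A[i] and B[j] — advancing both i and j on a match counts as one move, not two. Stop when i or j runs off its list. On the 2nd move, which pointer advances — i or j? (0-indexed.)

i

i=0 j=0: 10>3, j++
i=0 j=1: 10<11, i++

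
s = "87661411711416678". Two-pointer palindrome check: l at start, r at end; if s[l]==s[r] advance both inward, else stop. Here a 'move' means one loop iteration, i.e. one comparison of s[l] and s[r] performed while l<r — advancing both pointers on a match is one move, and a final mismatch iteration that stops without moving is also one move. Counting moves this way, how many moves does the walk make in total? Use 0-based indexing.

[0,16] '8'=='8' → l++,r--
[1,15] '7'=='7' → l++,r--
[2,14] '6'=='6' → l++,r--
[3,13] '6'=='6' → l++,r--
[4,12] '1'=='1' → l++,r--
[5,11] '4'=='4' → l++,r--
[6,10] '1'=='1' → l++,r--
[7,9] '1'=='1' → l++,r--

8 moves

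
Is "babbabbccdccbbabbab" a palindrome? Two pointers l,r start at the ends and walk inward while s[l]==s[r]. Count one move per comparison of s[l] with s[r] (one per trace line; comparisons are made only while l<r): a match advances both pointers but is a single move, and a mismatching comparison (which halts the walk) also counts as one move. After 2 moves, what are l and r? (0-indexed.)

[0,18] 'b'=='b' → l++,r--
[1,17] 'a'=='a' → l++,r--

l=2, r=16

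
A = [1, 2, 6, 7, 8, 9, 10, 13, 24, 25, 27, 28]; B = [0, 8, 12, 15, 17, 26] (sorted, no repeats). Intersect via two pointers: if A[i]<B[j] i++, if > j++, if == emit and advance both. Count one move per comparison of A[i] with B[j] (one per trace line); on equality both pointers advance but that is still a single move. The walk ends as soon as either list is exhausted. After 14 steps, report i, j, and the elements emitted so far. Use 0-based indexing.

[i=0,j=0] 1>0 → j++
[i=0,j=1] 1<8 → i++
[i=1,j=1] 2<8 → i++
[i=2,j=1] 6<8 → i++
[i=3,j=1] 7<8 → i++
[i=4,j=1] 8==8 emit → i++,j++
[i=5,j=2] 9<12 → i++
[i=6,j=2] 10<12 → i++
[i=7,j=2] 13>12 → j++
[i=7,j=3] 13<15 → i++
[i=8,j=3] 24>15 → j++
[i=8,j=4] 24>17 → j++
[i=8,j=5] 24<26 → i++
[i=9,j=5] 25<26 → i++

i=10, j=5, emitted=[8]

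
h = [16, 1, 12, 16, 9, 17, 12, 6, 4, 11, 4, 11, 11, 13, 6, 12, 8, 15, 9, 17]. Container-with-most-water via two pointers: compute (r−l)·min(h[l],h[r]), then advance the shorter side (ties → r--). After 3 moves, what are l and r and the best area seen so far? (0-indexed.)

l=3, r=19, best area=304

[0,19] min(16,17)*19=304 best=304 * → l++
[1,19] min(1,17)*18=18 best=304 → l++
[2,19] min(12,17)*17=204 best=304 → l++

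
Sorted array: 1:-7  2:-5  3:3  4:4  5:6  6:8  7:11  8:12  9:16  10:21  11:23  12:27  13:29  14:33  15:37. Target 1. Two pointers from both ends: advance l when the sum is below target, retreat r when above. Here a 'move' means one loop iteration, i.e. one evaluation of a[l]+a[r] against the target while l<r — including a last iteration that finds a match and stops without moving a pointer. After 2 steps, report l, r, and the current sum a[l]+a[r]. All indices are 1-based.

[1,15] -7+37=30 >1 → r--
[1,14] -7+33=26 >1 → r--

l=1, r=13, sum=22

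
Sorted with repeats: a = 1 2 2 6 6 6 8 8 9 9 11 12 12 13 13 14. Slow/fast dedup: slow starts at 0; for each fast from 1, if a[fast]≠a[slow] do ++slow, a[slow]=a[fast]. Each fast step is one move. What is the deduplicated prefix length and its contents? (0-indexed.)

length 9; prefix = [1, 2, 6, 8, 9, 11, 12, 13, 14]

slow=0 fast=1: a[fast]=2≠a[slow]=1 write a[1]=2, slow++,fast++
slow=1 fast=2: a[fast]=2=a[slow] dup, fast++
slow=1 fast=3: a[fast]=6≠a[slow]=2 write a[2]=6, slow++,fast++
slow=2 fast=4: a[fast]=6=a[slow] dup, fast++
slow=2 fast=5: a[fast]=6=a[slow] dup, fast++
slow=2 fast=6: a[fast]=8≠a[slow]=6 write a[3]=8, slow++,fast++
slow=3 fast=7: a[fast]=8=a[slow] dup, fast++
slow=3 fast=8: a[fast]=9≠a[slow]=8 write a[4]=9, slow++,fast++
slow=4 fast=9: a[fast]=9=a[slow] dup, fast++
slow=4 fast=10: a[fast]=11≠a[slow]=9 write a[5]=11, slow++,fast++
slow=5 fast=11: a[fast]=12≠a[slow]=11 write a[6]=12, slow++,fast++
slow=6 fast=12: a[fast]=12=a[slow] dup, fast++
slow=6 fast=13: a[fast]=13≠a[slow]=12 write a[7]=13, slow++,fast++
slow=7 fast=14: a[fast]=13=a[slow] dup, fast++
slow=7 fast=15: a[fast]=14≠a[slow]=13 write a[8]=14, slow++,fast++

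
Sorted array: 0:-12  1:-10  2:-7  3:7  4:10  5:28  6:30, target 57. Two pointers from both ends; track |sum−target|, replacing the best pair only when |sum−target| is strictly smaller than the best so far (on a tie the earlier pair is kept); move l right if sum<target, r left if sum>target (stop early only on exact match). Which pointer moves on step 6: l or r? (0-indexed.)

r

[0,6] -12+30=18 d=39 * → l++
[1,6] -10+30=20 d=37 * → l++
[2,6] -7+30=23 d=34 * → l++
[3,6] 7+30=37 d=20 * → l++
[4,6] 10+30=40 d=17 * → l++
[5,6] 28+30=58 d=1 * → r--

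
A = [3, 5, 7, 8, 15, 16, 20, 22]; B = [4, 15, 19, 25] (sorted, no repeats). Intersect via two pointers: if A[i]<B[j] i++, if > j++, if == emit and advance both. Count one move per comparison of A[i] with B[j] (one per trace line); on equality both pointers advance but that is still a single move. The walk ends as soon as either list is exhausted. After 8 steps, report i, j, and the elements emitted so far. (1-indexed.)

i=7, j=4, emitted=[15]

[i=1,j=1] 3<4 → i++
[i=2,j=1] 5>4 → j++
[i=2,j=2] 5<15 → i++
[i=3,j=2] 7<15 → i++
[i=4,j=2] 8<15 → i++
[i=5,j=2] 15==15 emit → i++,j++
[i=6,j=3] 16<19 → i++
[i=7,j=3] 20>19 → j++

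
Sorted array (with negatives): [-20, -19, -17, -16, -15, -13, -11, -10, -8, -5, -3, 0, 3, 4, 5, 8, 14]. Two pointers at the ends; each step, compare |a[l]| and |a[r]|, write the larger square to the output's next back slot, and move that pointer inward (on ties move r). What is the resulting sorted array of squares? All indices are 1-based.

[0, 9, 9, 16, 25, 25, 64, 64, 100, 121, 169, 196, 225, 256, 289, 361, 400]

[1,17] |-20|>|14| out[17]=400 → l++
[2,17] |-19|>|14| out[16]=361 → l++
[3,17] |-17|>|14| out[15]=289 → l++
[4,17] |-16|>|14| out[14]=256 → l++
[5,17] |-15|>|14| out[13]=225 → l++
[6,17] |-13|<=|14| out[12]=196 → r--
[6,16] |-13|>|8| out[11]=169 → l++
[7,16] |-11|>|8| out[10]=121 → l++
[8,16] |-10|>|8| out[9]=100 → l++
[9,16] |-8|<=|8| out[8]=64 → r--
[9,15] |-8|>|5| out[7]=64 → l++
[10,15] |-5|<=|5| out[6]=25 → r--
[10,14] |-5|>|4| out[5]=25 → l++
[11,14] |-3|<=|4| out[4]=16 → r--
[11,13] |-3|<=|3| out[3]=9 → r--
[11,12] |-3|>|0| out[2]=9 → l++
[12,12] |0|<=|0| out[1]=0 → r--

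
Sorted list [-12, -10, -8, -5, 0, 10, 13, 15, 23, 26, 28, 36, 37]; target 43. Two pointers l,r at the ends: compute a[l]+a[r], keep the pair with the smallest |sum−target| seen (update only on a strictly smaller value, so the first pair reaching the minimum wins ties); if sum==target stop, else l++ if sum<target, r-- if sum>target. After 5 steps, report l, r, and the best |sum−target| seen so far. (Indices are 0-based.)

l=5, r=12, best |Δ|=6

l=0 r=12: -12+37=25 d=18 *, l++
l=1 r=12: -10+37=27 d=16 *, l++
l=2 r=12: -8+37=29 d=14 *, l++
l=3 r=12: -5+37=32 d=11 *, l++
l=4 r=12: 0+37=37 d=6 *, l++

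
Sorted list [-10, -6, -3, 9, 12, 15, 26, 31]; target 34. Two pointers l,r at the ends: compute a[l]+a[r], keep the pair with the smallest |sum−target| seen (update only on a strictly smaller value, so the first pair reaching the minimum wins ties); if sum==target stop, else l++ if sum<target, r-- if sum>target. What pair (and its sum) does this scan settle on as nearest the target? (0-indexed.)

[0,7] -10+31=21 d=13 * → l++
[1,7] -6+31=25 d=9 * → l++
[2,7] -3+31=28 d=6 * → l++
[3,7] 9+31=40 d=6 → r--
[3,6] 9+26=35 d=1 * → r--
[3,5] 9+15=24 d=10 → l++
[4,5] 12+15=27 d=7 → l++

pair (9, 26) with sum 35 (|Δ|=1)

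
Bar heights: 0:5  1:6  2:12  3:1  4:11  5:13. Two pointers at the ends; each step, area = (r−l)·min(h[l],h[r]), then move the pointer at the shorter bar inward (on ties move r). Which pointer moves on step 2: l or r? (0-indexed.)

l

[0,5] min(5,13)*5=25 best=25 * → l++
[1,5] min(6,13)*4=24 best=25 → l++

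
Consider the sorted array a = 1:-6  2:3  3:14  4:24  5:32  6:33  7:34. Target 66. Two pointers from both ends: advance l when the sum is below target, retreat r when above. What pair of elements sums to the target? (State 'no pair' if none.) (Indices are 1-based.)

l=1 r=7: -6+34=28 <66, l++
l=2 r=7: 3+34=37 <66, l++
l=3 r=7: 14+34=48 <66, l++
l=4 r=7: 24+34=58 <66, l++
l=5 r=7: 32+34=66, found

(32, 34)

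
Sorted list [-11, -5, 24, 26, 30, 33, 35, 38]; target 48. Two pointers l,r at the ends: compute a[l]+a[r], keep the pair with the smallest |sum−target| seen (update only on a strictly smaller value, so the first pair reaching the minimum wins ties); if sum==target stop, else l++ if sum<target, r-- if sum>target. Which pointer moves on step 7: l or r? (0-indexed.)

l=0 r=7: -11+38=27 d=21 *, l++
l=1 r=7: -5+38=33 d=15 *, l++
l=2 r=7: 24+38=62 d=14 *, r--
l=2 r=6: 24+35=59 d=11 *, r--
l=2 r=5: 24+33=57 d=9 *, r--
l=2 r=4: 24+30=54 d=6 *, r--
l=2 r=3: 24+26=50 d=2 *, r--

r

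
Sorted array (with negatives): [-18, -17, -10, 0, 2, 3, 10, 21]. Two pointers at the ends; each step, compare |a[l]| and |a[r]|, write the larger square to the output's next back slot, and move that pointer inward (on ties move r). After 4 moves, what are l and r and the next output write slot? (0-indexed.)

l=2, r=5, next write slot=3

[0,7] |-18|<=|21| out[7]=441 → r--
[0,6] |-18|>|10| out[6]=324 → l++
[1,6] |-17|>|10| out[5]=289 → l++
[2,6] |-10|<=|10| out[4]=100 → r--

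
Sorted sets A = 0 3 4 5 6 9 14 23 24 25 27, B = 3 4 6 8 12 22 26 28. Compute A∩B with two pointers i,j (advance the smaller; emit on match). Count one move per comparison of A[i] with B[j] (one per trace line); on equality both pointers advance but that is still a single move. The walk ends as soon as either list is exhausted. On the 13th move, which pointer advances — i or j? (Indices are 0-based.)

i

i=0 j=0: 0<3, i++
i=1 j=0: 3==3 emit, i++,j++
i=2 j=1: 4==4 emit, i++,j++
i=3 j=2: 5<6, i++
i=4 j=2: 6==6 emit, i++,j++
i=5 j=3: 9>8, j++
i=5 j=4: 9<12, i++
i=6 j=4: 14>12, j++
i=6 j=5: 14<22, i++
i=7 j=5: 23>22, j++
i=7 j=6: 23<26, i++
i=8 j=6: 24<26, i++
i=9 j=6: 25<26, i++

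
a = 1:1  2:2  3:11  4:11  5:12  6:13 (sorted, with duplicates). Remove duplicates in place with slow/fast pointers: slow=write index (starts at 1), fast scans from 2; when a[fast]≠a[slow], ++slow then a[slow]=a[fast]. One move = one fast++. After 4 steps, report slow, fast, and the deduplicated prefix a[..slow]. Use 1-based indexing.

(s=1,f=2) a[fast]=2≠a[slow]=1 write a[2]=2 → slow++,fast++
(s=2,f=3) a[fast]=11≠a[slow]=2 write a[3]=11 → slow++,fast++
(s=3,f=4) a[fast]=11=a[slow] dup → fast++
(s=3,f=5) a[fast]=12≠a[slow]=11 write a[4]=12 → slow++,fast++

slow=4, fast=6, prefix=[1, 2, 11, 12]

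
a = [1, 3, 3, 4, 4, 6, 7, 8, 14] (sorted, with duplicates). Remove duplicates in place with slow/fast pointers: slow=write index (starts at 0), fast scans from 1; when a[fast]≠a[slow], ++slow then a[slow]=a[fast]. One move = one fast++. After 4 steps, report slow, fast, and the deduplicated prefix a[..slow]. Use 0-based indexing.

slow=2, fast=5, prefix=[1, 3, 4]

slow=0 fast=1: a[fast]=3≠a[slow]=1 write a[1]=3, slow++,fast++
slow=1 fast=2: a[fast]=3=a[slow] dup, fast++
slow=1 fast=3: a[fast]=4≠a[slow]=3 write a[2]=4, slow++,fast++
slow=2 fast=4: a[fast]=4=a[slow] dup, fast++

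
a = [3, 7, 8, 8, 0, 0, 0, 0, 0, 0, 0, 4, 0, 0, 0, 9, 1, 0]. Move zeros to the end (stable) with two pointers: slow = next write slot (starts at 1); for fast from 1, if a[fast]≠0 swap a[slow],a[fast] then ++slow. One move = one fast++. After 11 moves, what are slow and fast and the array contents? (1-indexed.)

slow=5, fast=12, a=[3, 7, 8, 8, 0, 0, 0, 0, 0, 0, 0, 4, 0, 0, 0, 9, 1, 0]

(s=1,f=1) a[fast]=3≠0 swap→a[1]=3 → slow++,fast++
(s=2,f=2) a[fast]=7≠0 swap→a[2]=7 → slow++,fast++
(s=3,f=3) a[fast]=8≠0 swap→a[3]=8 → slow++,fast++
(s=4,f=4) a[fast]=8≠0 swap→a[4]=8 → slow++,fast++
(s=5,f=5) a[fast]=0 → fast++
(s=5,f=6) a[fast]=0 → fast++
(s=5,f=7) a[fast]=0 → fast++
(s=5,f=8) a[fast]=0 → fast++
(s=5,f=9) a[fast]=0 → fast++
(s=5,f=10) a[fast]=0 → fast++
(s=5,f=11) a[fast]=0 → fast++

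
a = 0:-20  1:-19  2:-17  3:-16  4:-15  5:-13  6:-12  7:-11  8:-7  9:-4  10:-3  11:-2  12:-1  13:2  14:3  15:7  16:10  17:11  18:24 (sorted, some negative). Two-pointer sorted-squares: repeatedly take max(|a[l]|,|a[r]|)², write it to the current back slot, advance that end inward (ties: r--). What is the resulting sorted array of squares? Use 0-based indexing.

[1, 4, 4, 9, 9, 16, 49, 49, 100, 121, 121, 144, 169, 225, 256, 289, 361, 400, 576]

l=0 r=18: |-20|<=|24| out[18]=576, r--
l=0 r=17: |-20|>|11| out[17]=400, l++
l=1 r=17: |-19|>|11| out[16]=361, l++
l=2 r=17: |-17|>|11| out[15]=289, l++
l=3 r=17: |-16|>|11| out[14]=256, l++
l=4 r=17: |-15|>|11| out[13]=225, l++
l=5 r=17: |-13|>|11| out[12]=169, l++
l=6 r=17: |-12|>|11| out[11]=144, l++
l=7 r=17: |-11|<=|11| out[10]=121, r--
l=7 r=16: |-11|>|10| out[9]=121, l++
l=8 r=16: |-7|<=|10| out[8]=100, r--
l=8 r=15: |-7|<=|7| out[7]=49, r--
l=8 r=14: |-7|>|3| out[6]=49, l++
l=9 r=14: |-4|>|3| out[5]=16, l++
l=10 r=14: |-3|<=|3| out[4]=9, r--
l=10 r=13: |-3|>|2| out[3]=9, l++
l=11 r=13: |-2|<=|2| out[2]=4, r--
l=11 r=12: |-2|>|-1| out[1]=4, l++
l=12 r=12: |-1|<=|-1| out[0]=1, r--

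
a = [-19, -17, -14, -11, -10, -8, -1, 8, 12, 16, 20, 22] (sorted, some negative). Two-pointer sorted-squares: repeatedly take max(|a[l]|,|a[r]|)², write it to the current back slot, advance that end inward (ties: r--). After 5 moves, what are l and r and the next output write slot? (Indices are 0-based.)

l=2, r=8, next write slot=6

[0,11] |-19|<=|22| out[11]=484 → r--
[0,10] |-19|<=|20| out[10]=400 → r--
[0,9] |-19|>|16| out[9]=361 → l++
[1,9] |-17|>|16| out[8]=289 → l++
[2,9] |-14|<=|16| out[7]=256 → r--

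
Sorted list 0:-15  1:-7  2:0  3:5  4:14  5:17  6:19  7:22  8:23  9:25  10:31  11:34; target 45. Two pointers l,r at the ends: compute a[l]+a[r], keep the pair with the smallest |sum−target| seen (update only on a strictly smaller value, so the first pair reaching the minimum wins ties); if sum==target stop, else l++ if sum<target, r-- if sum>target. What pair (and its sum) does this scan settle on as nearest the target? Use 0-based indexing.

[0,11] -15+34=19 d=26 * → l++
[1,11] -7+34=27 d=18 * → l++
[2,11] 0+34=34 d=11 * → l++
[3,11] 5+34=39 d=6 * → l++
[4,11] 14+34=48 d=3 * → r--
[4,10] 14+31=45 d=0 * → stop

pair (14, 31) with sum 45 (|Δ|=0)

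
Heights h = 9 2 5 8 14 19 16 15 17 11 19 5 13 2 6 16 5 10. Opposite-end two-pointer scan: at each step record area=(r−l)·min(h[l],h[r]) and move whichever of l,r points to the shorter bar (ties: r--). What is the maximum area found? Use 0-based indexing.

max area = 160

[0,17] min(9,10)*17=153 best=153 * → l++
[1,17] min(2,10)*16=32 best=153 → l++
[2,17] min(5,10)*15=75 best=153 → l++
[3,17] min(8,10)*14=112 best=153 → l++
[4,17] min(14,10)*13=130 best=153 → r--
[4,16] min(14,5)*12=60 best=153 → r--
[4,15] min(14,16)*11=154 best=154 * → l++
[5,15] min(19,16)*10=160 best=160 * → r--
[5,14] min(19,6)*9=54 best=160 → r--
[5,13] min(19,2)*8=16 best=160 → r--
[5,12] min(19,13)*7=91 best=160 → r--
[5,11] min(19,5)*6=30 best=160 → r--
[5,10] min(19,19)*5=95 best=160 → r--
[5,9] min(19,11)*4=44 best=160 → r--
[5,8] min(19,17)*3=51 best=160 → r--
[5,7] min(19,15)*2=30 best=160 → r--
[5,6] min(19,16)*1=16 best=160 → r--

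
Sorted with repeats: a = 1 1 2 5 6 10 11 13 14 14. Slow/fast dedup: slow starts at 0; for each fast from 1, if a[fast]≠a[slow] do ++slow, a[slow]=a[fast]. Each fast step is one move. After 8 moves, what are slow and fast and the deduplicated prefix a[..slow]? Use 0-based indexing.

(s=0,f=1) a[fast]=1=a[slow] dup → fast++
(s=0,f=2) a[fast]=2≠a[slow]=1 write a[1]=2 → slow++,fast++
(s=1,f=3) a[fast]=5≠a[slow]=2 write a[2]=5 → slow++,fast++
(s=2,f=4) a[fast]=6≠a[slow]=5 write a[3]=6 → slow++,fast++
(s=3,f=5) a[fast]=10≠a[slow]=6 write a[4]=10 → slow++,fast++
(s=4,f=6) a[fast]=11≠a[slow]=10 write a[5]=11 → slow++,fast++
(s=5,f=7) a[fast]=13≠a[slow]=11 write a[6]=13 → slow++,fast++
(s=6,f=8) a[fast]=14≠a[slow]=13 write a[7]=14 → slow++,fast++

slow=7, fast=9, prefix=[1, 2, 5, 6, 10, 11, 13, 14]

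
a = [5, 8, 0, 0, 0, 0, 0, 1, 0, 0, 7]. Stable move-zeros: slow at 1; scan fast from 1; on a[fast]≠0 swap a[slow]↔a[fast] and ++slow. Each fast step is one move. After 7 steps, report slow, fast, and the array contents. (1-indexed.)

slow=3, fast=8, a=[5, 8, 0, 0, 0, 0, 0, 1, 0, 0, 7]

(s=1,f=1) a[fast]=5≠0 swap→a[1]=5 → slow++,fast++
(s=2,f=2) a[fast]=8≠0 swap→a[2]=8 → slow++,fast++
(s=3,f=3) a[fast]=0 → fast++
(s=3,f=4) a[fast]=0 → fast++
(s=3,f=5) a[fast]=0 → fast++
(s=3,f=6) a[fast]=0 → fast++
(s=3,f=7) a[fast]=0 → fast++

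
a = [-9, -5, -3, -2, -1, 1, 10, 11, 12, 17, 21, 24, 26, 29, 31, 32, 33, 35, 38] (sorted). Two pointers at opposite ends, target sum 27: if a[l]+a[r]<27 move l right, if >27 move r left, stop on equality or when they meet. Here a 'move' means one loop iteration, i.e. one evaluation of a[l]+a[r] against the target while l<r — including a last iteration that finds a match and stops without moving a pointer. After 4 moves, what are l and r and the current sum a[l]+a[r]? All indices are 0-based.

l=1, r=15, sum=27

l=0 r=18: -9+38=29 >27, r--
l=0 r=17: -9+35=26 <27, l++
l=1 r=17: -5+35=30 >27, r--
l=1 r=16: -5+33=28 >27, r--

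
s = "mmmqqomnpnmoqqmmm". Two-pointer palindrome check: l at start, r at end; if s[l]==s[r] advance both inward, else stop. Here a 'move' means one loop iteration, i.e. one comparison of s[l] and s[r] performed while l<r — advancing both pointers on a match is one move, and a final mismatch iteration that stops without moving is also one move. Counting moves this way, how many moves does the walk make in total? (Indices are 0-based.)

8 moves

l=0 r=16: 'm'=='m', l++,r--
l=1 r=15: 'm'=='m', l++,r--
l=2 r=14: 'm'=='m', l++,r--
l=3 r=13: 'q'=='q', l++,r--
l=4 r=12: 'q'=='q', l++,r--
l=5 r=11: 'o'=='o', l++,r--
l=6 r=10: 'm'=='m', l++,r--
l=7 r=9: 'n'=='n', l++,r--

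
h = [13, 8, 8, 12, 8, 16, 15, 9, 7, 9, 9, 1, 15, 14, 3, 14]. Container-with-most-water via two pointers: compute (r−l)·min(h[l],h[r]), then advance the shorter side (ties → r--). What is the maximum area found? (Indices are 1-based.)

l=1 r=16: min(13,14)*15=195 best=195 *, l++
l=2 r=16: min(8,14)*14=112 best=195, l++
l=3 r=16: min(8,14)*13=104 best=195, l++
l=4 r=16: min(12,14)*12=144 best=195, l++
l=5 r=16: min(8,14)*11=88 best=195, l++
l=6 r=16: min(16,14)*10=140 best=195, r--
l=6 r=15: min(16,3)*9=27 best=195, r--
l=6 r=14: min(16,14)*8=112 best=195, r--
l=6 r=13: min(16,15)*7=105 best=195, r--
l=6 r=12: min(16,1)*6=6 best=195, r--
l=6 r=11: min(16,9)*5=45 best=195, r--
l=6 r=10: min(16,9)*4=36 best=195, r--
l=6 r=9: min(16,7)*3=21 best=195, r--
l=6 r=8: min(16,9)*2=18 best=195, r--
l=6 r=7: min(16,15)*1=15 best=195, r--

max area = 195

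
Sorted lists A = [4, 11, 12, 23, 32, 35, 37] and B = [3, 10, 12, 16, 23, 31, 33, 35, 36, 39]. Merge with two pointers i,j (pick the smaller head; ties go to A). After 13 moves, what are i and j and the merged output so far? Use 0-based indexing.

[i=0,j=0] A[i]=4>B[j]=3 take 3 → j++
[i=0,j=1] A[i]=4<=B[j]=10 take 4 → i++
[i=1,j=1] A[i]=11>B[j]=10 take 10 → j++
[i=1,j=2] A[i]=11<=B[j]=12 take 11 → i++
[i=2,j=2] A[i]=12<=B[j]=12 take 12 → i++
[i=3,j=2] A[i]=23>B[j]=12 take 12 → j++
[i=3,j=3] A[i]=23>B[j]=16 take 16 → j++
[i=3,j=4] A[i]=23<=B[j]=23 take 23 → i++
[i=4,j=4] A[i]=32>B[j]=23 take 23 → j++
[i=4,j=5] A[i]=32>B[j]=31 take 31 → j++
[i=4,j=6] A[i]=32<=B[j]=33 take 32 → i++
[i=5,j=6] A[i]=35>B[j]=33 take 33 → j++
[i=5,j=7] A[i]=35<=B[j]=35 take 35 → i++

i=6, j=7, merged so far=[3, 4, 10, 11, 12, 12, 16, 23, 23, 31, 32, 33, 35]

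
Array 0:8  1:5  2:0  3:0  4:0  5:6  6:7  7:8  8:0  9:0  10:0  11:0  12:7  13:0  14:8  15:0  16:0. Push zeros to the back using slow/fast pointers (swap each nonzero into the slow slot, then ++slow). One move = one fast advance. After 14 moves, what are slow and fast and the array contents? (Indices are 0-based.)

slow=6, fast=14, a=[8, 5, 6, 7, 8, 7, 0, 0, 0, 0, 0, 0, 0, 0, 8, 0, 0]

(s=0,f=0) a[fast]=8≠0 swap→a[0]=8 → slow++,fast++
(s=1,f=1) a[fast]=5≠0 swap→a[1]=5 → slow++,fast++
(s=2,f=2) a[fast]=0 → fast++
(s=2,f=3) a[fast]=0 → fast++
(s=2,f=4) a[fast]=0 → fast++
(s=2,f=5) a[fast]=6≠0 swap→a[2]=6 → slow++,fast++
(s=3,f=6) a[fast]=7≠0 swap→a[3]=7 → slow++,fast++
(s=4,f=7) a[fast]=8≠0 swap→a[4]=8 → slow++,fast++
(s=5,f=8) a[fast]=0 → fast++
(s=5,f=9) a[fast]=0 → fast++
(s=5,f=10) a[fast]=0 → fast++
(s=5,f=11) a[fast]=0 → fast++
(s=5,f=12) a[fast]=7≠0 swap→a[5]=7 → slow++,fast++
(s=6,f=13) a[fast]=0 → fast++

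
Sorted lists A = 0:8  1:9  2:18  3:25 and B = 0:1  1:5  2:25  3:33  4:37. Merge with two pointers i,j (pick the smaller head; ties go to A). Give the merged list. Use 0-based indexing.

[1, 5, 8, 9, 18, 25, 25, 33, 37]

[i=0,j=0] A[i]=8>B[j]=1 take 1 → j++
[i=0,j=1] A[i]=8>B[j]=5 take 5 → j++
[i=0,j=2] A[i]=8<=B[j]=25 take 8 → i++
[i=1,j=2] A[i]=9<=B[j]=25 take 9 → i++
[i=2,j=2] A[i]=18<=B[j]=25 take 18 → i++
[i=3,j=2] A[i]=25<=B[j]=25 take 25 → i++
[i=4,j=2] A done, take B[j]=25 → j++
[i=4,j=3] A done, take B[j]=33 → j++
[i=4,j=4] A done, take B[j]=37 → j++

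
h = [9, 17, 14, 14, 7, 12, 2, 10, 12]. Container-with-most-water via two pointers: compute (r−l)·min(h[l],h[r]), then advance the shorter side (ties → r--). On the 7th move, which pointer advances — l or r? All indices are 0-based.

r

[0,8] min(9,12)*8=72 best=72 * → l++
[1,8] min(17,12)*7=84 best=84 * → r--
[1,7] min(17,10)*6=60 best=84 → r--
[1,6] min(17,2)*5=10 best=84 → r--
[1,5] min(17,12)*4=48 best=84 → r--
[1,4] min(17,7)*3=21 best=84 → r--
[1,3] min(17,14)*2=28 best=84 → r--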